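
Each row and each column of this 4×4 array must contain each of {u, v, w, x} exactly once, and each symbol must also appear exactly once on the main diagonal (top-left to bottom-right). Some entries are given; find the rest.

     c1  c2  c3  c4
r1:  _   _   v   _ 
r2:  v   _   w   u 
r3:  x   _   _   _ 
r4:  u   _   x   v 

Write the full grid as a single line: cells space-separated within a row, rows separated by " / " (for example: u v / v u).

w u v x / v x w u / x v u w / u w x v

(r1,c1) = w
(r1,c4) = x
(r2,c2) = x
(r3,c3) = u
(r3,c4) = w
(r4,c2) = w
(r1,c2) = u
(r3,c2) = v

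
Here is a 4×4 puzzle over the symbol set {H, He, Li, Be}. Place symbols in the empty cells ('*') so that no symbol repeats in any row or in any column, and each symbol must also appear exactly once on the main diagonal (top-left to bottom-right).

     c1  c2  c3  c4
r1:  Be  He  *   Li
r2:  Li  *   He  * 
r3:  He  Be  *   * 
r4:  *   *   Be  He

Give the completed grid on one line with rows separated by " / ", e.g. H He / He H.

Be He H Li / Li H He Be / He Be Li H / H Li Be He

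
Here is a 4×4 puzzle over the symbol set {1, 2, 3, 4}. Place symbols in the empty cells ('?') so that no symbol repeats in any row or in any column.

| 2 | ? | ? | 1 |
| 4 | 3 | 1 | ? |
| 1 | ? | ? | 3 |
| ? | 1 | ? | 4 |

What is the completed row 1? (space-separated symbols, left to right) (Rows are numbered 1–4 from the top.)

2 4 3 1

(r1,c2): row 1 has {1,2}; column 2 has {1,3}, so it must be 4.
(r1,c3): row 1 has {1,2,4}; column 3 has {1}, so it must be 3.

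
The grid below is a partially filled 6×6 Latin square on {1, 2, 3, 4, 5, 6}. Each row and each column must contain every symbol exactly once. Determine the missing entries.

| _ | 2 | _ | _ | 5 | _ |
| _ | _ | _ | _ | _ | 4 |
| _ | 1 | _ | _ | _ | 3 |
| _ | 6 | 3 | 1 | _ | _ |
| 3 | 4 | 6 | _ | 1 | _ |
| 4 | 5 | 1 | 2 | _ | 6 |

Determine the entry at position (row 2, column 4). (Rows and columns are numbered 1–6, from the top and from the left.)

6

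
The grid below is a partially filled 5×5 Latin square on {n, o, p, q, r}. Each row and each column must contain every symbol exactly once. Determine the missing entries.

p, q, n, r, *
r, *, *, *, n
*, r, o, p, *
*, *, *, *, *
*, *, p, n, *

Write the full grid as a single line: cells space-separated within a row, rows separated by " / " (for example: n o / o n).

p q n r o / r p q o n / n r o p q / o n r q p / q o p n r

(r1,c5) = o
(r2,c3) = q
(r2,c4) = o
(r3,c5) = q
(r4,c3) = r
(r4,c4) = q
(r4,c5) = p
(r5,c2) = o
(r5,c5) = r
(r2,c2) = p
(r3,c1) = n
(r4,c1) = o
(r4,c2) = n
(r5,c1) = q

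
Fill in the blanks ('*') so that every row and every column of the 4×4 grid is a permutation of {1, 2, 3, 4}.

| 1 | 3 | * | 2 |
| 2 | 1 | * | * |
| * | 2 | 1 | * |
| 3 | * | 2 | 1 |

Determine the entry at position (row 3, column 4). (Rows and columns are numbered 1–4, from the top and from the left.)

At row 1, column 3: row 1 has {1,2,3}; column 3 has {1,2}; that leaves 4.
At row 2, column 3: row 2 has {1,2}; column 3 has {1,2,4}; that leaves 3.
At row 2, column 4: row 2 has {1,2,3}; column 4 has {1,2}; that leaves 4.
At row 3, column 1: row 3 has {1,2}; column 1 has {1,2,3}; that leaves 4.
At row 3, column 4: row 3 has {1,2,4}; column 4 has {1,2,4}; that leaves 3.

3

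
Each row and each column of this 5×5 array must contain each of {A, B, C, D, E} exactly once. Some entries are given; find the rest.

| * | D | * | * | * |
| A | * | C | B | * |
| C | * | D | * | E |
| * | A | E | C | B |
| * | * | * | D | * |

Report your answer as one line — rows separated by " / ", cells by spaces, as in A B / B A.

(r2,c2): row 2 has {A,B,C}; column 2 has {A,D}, so it must be E.
(r2,c5): row 2 has {A,B,C,E}; column 5 has {B,E}, so it must be D.
(r3,c2): row 3 has {C,D,E}; column 2 has {A,D,E}, so it must be B.
(r3,c4): row 3 has {B,C,D,E}; column 4 has {B,C,D}, so it must be A.
(r4,c1): row 4 has {A,B,C,E}; column 1 has {A,C}, so it must be D.
(r5,c2): row 5 has {D}; column 2 has {A,B,D,E}, so it must be C.
(r5,c5): row 5 has {C,D}; column 5 has {B,D,E}, so it must be A.
(r1,c4): row 1 has {D}; column 4 has {A,B,C,D}, so it must be E.
(r1,c5): row 1 has {D,E}; column 5 has {A,B,D,E}, so it must be C.
(r5,c3): row 5 has {A,C,D}; column 3 has {C,D,E}, so it must be B.
(r1,c1): row 1 has {C,D,E}; column 1 has {A,C,D}, so it must be B.
(r1,c3): row 1 has {B,C,D,E}; column 3 has {B,C,D,E}, so it must be A.
(r5,c1): row 5 has {A,B,C,D}; column 1 has {A,B,C,D}, so it must be E.

B D A E C / A E C B D / C B D A E / D A E C B / E C B D A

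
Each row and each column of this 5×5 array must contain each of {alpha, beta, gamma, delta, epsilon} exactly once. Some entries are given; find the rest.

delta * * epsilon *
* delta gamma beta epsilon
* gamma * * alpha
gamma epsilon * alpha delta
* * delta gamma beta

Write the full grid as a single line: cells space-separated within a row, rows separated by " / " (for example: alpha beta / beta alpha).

(r1,c5): row 1 has {delta,epsilon}; column 5 has {alpha,beta,delta,epsilon}, so it must be gamma.
(r2,c1): row 2 has {beta,gamma,delta,epsilon}; column 1 has {gamma,delta}, so it must be alpha.
(r3,c4): row 3 has {alpha,gamma}; column 4 has {alpha,beta,gamma,epsilon}, so it must be delta.
(r4,c3): row 4 has {alpha,gamma,delta,epsilon}; column 3 has {gamma,delta}, so it must be beta.
(r5,c1): row 5 has {beta,gamma,delta}; column 1 has {alpha,gamma,delta}, so it must be epsilon.
(r5,c2): row 5 has {beta,gamma,delta,epsilon}; column 2 has {gamma,delta,epsilon}, so it must be alpha.
(r1,c2): row 1 has {gamma,delta,epsilon}; column 2 has {alpha,gamma,delta,epsilon}, so it must be beta.
(r1,c3): row 1 has {beta,gamma,delta,epsilon}; column 3 has {beta,gamma,delta}, so it must be alpha.
(r3,c1): row 3 has {alpha,gamma,delta}; column 1 has {alpha,gamma,delta,epsilon}, so it must be beta.
(r3,c3): row 3 has {alpha,beta,gamma,delta}; column 3 has {alpha,beta,gamma,delta}, so it must be epsilon.

delta beta alpha epsilon gamma / alpha delta gamma beta epsilon / beta gamma epsilon delta alpha / gamma epsilon beta alpha delta / epsilon alpha delta gamma beta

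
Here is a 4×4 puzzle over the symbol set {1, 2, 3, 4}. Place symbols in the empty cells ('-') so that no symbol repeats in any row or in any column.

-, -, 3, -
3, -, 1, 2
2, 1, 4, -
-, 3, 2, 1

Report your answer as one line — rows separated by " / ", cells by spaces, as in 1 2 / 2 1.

1 2 3 4 / 3 4 1 2 / 2 1 4 3 / 4 3 2 1

At row 1, column 4: row 1 has {3}; column 4 has {1,2}; that leaves 4.
At row 2, column 2: row 2 has {1,2,3}; column 2 has {1,3}; that leaves 4.
At row 3, column 4: row 3 has {1,2,4}; column 4 has {1,2,4}; that leaves 3.
At row 4, column 1: row 4 has {1,2,3}; column 1 has {2,3}; that leaves 4.
At row 1, column 1: row 1 has {3,4}; column 1 has {2,3,4}; that leaves 1.
At row 1, column 2: row 1 has {1,3,4}; column 2 has {1,3,4}; that leaves 2.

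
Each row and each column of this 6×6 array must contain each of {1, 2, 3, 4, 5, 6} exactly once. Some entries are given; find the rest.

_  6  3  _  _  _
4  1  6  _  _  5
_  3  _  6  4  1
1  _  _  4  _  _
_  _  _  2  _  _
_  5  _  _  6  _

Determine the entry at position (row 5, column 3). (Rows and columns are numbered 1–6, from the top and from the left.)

(r2,c4) = 3
(r2,c5) = 2
(r4,c2) = 2
(r4,c3) = 5
(r4,c5) = 3
(r4,c6) = 6
(r5,c2) = 4
(r5,c3) = 1

1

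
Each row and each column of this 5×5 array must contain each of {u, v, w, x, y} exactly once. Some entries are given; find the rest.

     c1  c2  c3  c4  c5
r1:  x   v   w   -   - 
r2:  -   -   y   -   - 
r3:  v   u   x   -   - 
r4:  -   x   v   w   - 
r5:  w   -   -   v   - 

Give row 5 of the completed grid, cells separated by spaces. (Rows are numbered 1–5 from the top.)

w y u v x

(r2,c1) = u
(r2,c2) = w
(r2,c4) = x
(r2,c5) = v
(r3,c4) = y
(r3,c5) = w
(r4,c1) = y
(r4,c5) = u
(r5,c2) = y
(r5,c3) = u
(r5,c5) = x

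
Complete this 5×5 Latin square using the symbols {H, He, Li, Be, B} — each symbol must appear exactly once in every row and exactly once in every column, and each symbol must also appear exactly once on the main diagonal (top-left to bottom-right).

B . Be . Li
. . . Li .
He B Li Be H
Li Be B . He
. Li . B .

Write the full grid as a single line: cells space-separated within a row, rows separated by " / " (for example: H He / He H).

(r4,c4) = H
(r5,c5) = Be
(r1,c4) = He
(r2,c2) = He
(r2,c3) = H
(r2,c5) = B
(r5,c1) = H
(r5,c3) = He
(r1,c2) = H
(r2,c1) = Be

B H Be He Li / Be He H Li B / He B Li Be H / Li Be B H He / H Li He B Be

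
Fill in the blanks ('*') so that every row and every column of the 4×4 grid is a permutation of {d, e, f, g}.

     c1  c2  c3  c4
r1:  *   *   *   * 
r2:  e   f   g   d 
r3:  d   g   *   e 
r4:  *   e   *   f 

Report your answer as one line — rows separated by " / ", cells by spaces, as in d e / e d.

f d e g / e f g d / d g f e / g e d f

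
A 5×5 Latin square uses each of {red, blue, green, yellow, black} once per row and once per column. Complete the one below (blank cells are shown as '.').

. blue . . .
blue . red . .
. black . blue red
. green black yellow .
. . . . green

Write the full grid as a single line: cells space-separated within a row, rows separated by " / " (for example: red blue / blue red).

At row 2, column 2: row 2 has {red,blue}; column 2 has {blue,green,black}; that leaves yellow.
At row 2, column 5: row 2 has {red,blue,yellow}; column 5 has {red,green}; that leaves black.
At row 4, column 1: row 4 has {green,yellow,black}; column 1 has {blue}; that leaves red.
At row 4, column 5: row 4 has {red,green,yellow,black}; column 5 has {red,green,black}; that leaves blue.
At row 5, column 2: row 5 has {green}; column 2 has {blue,green,yellow,black}; that leaves red.
At row 5, column 4: row 5 has {red,green}; column 4 has {blue,yellow}; that leaves black.
At row 1, column 5: row 1 has {blue}; column 5 has {red,blue,green,black}; that leaves yellow.
At row 2, column 4: row 2 has {red,blue,yellow,black}; column 4 has {blue,yellow,black}; that leaves green.
At row 5, column 1: row 5 has {red,green,black}; column 1 has {red,blue}; that leaves yellow.
At row 5, column 3: row 5 has {red,green,yellow,black}; column 3 has {red,black}; that leaves blue.
At row 1, column 3: row 1 has {blue,yellow}; column 3 has {red,blue,black}; that leaves green.
At row 1, column 4: row 1 has {blue,green,yellow}; column 4 has {blue,green,yellow,black}; that leaves red.
At row 3, column 1: row 3 has {red,blue,black}; column 1 has {red,blue,yellow}; that leaves green.
At row 3, column 3: row 3 has {red,blue,green,black}; column 3 has {red,blue,green,black}; that leaves yellow.
At row 1, column 1: row 1 has {red,blue,green,yellow}; column 1 has {red,blue,green,yellow}; that leaves black.

black blue green red yellow / blue yellow red green black / green black yellow blue red / red green black yellow blue / yellow red blue black green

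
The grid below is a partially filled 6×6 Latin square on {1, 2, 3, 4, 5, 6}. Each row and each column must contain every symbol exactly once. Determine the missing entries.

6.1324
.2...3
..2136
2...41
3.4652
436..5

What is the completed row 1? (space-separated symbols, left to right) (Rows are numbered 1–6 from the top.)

6 5 1 3 2 4

(r1,c2) = 5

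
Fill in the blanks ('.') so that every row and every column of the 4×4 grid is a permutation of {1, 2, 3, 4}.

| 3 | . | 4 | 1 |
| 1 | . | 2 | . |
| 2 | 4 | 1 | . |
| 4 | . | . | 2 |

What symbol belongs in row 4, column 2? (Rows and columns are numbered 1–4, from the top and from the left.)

1

(r1,c2): row 1 has {1,3,4}; column 2 has {4}, so it must be 2.
(r2,c2): row 2 has {1,2}; column 2 has {2,4}, so it must be 3.
(r2,c4): row 2 has {1,2,3}; column 4 has {1,2}, so it must be 4.
(r3,c4): row 3 has {1,2,4}; column 4 has {1,2,4}, so it must be 3.
(r4,c2): row 4 has {2,4}; column 2 has {2,3,4}, so it must be 1.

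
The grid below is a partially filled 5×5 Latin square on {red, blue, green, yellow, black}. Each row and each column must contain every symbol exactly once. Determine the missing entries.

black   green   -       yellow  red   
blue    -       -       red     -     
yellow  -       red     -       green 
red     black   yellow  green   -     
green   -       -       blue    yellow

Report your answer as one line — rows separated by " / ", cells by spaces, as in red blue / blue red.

black green blue yellow red / blue yellow green red black / yellow blue red black green / red black yellow green blue / green red black blue yellow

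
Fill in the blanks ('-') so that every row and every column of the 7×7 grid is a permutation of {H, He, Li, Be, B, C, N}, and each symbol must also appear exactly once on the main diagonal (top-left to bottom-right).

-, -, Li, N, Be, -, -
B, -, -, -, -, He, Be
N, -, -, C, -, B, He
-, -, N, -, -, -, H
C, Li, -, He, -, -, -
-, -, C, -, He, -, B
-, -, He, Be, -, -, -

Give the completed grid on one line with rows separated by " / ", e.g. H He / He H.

He B Li N Be H C / B C H Li N He Be / N H Be C Li B He / Be He N B C Li H / C Li B He H Be N / Li Be C H He N B / H N He Be B C Li

(r1,c7): row 1 has {Li,Be,N}; column 7 has {H,He,Be,B}, so it must be C.
(r2,c3): row 2 has {He,Be,B}; column 3 has {He,Li,C,N}, so it must be H.
(r2,c4): row 2 has {H,He,Be,B}; column 4 has {He,Be,C,N}, so it must be Li.
(r3,c3): row 3 has {He,B,C,N}; column 3 has {H,He,Li,C,N}; the diagonal is empty so far, so it must be Be.
(r4,c4): row 4 has {H,N}; column 4 has {He,Li,Be,C,N}; the diagonal has {Be}, so it must be B.
(r5,c3): row 5 has {He,Li,C}; column 3 has {H,He,Li,Be,C,N}, so it must be B.
(r5,c7): row 5 has {He,Li,B,C}; column 7 has {H,He,Be,B,C}, so it must be N.
(r6,c4): row 6 has {He,B,C}; column 4 has {He,Li,Be,B,C,N}, so it must be H.
(r7,c7): row 7 has {He,Be}; column 7 has {H,He,Be,B,C,N}; the diagonal has {Be,B}, so it must be Li.
(r1,c6): row 1 has {Li,Be,C,N}; column 6 has {He,B}, so it must be H.
(r3,c2): row 3 has {He,Be,B,C,N}; column 2 has {Li}, so it must be H.
(r3,c5): row 3 has {H,He,Be,B,C,N}; column 5 has {He,Be}, so it must be Li.
(r4,c5): row 4 has {H,B,N}; column 5 has {He,Li,Be}, so it must be C.
(r5,c5): row 5 has {He,Li,B,C,N}; column 5 has {He,Li,Be,C}; the diagonal has {Li,Be,B}, so it must be H.
(r5,c6): row 5 has {H,He,Li,B,C,N}; column 6 has {H,He,B}, so it must be Be.
(r6,c6): row 6 has {H,He,B,C}; column 6 has {H,He,Be,B}; the diagonal has {H,Li,Be,B}, so it must be N.
(r7,c1): row 7 has {He,Li,Be}; column 1 has {B,C,N}, so it must be H.
(r7,c6): row 7 has {H,He,Li,Be}; column 6 has {H,He,Be,B,N}, so it must be C.
(r1,c1): row 1 has {H,Li,Be,C,N}; column 1 has {H,B,C,N}; the diagonal has {H,Li,Be,B,N}, so it must be He.
(r1,c2): row 1 has {H,He,Li,Be,C,N}; column 2 has {H,Li}, so it must be B.
(r2,c2): row 2 has {H,He,Li,Be,B}; column 2 has {H,Li,B}; the diagonal has {H,He,Li,Be,B,N}, so it must be C.
(r2,c5): row 2 has {H,He,Li,Be,B,C}; column 5 has {H,He,Li,Be,C}, so it must be N.
(r4,c6): row 4 has {H,B,C,N}; column 6 has {H,He,Be,B,C,N}, so it must be Li.
(r6,c2): row 6 has {H,He,B,C,N}; column 2 has {H,Li,B,C}, so it must be Be.
(r7,c2): row 7 has {H,He,Li,Be,C}; column 2 has {H,Li,Be,B,C}, so it must be N.
(r7,c5): row 7 has {H,He,Li,Be,C,N}; column 5 has {H,He,Li,Be,C,N}, so it must be B.
(r4,c1): row 4 has {H,Li,B,C,N}; column 1 has {H,He,B,C,N}, so it must be Be.
(r4,c2): row 4 has {H,Li,Be,B,C,N}; column 2 has {H,Li,Be,B,C,N}, so it must be He.
(r6,c1): row 6 has {H,He,Be,B,C,N}; column 1 has {H,He,Be,B,C,N}, so it must be Li.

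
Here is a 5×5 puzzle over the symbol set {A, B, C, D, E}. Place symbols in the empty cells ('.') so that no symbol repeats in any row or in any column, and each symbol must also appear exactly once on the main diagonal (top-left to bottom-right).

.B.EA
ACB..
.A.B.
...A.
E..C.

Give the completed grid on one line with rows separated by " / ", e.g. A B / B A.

D B C E A / A C B D E / C A E B D / B E D A C / E D A C B

row 1 has {A,B,E}; column 1 has {A,E}; the diagonal has {A,C} — only D is left for (r1,c1).
row 1 has {A,B,D,E}; column 3 has {B} — only C is left for (r1,c3).
row 2 has {A,B,C}; column 4 has {A,B,C,E} — only D is left for (r2,c4).
row 2 has {A,B,C,D}; column 5 has {A} — only E is left for (r2,c5).
row 3 has {A,B}; column 1 has {A,D,E} — only C is left for (r3,c1).
row 3 has {A,B,C}; column 3 has {B,C}; the diagonal has {A,C,D} — only E is left for (r3,c3).
row 3 has {A,B,C,E}; column 5 has {A,E} — only D is left for (r3,c5).
row 4 has {A}; column 1 has {A,C,D,E} — only B is left for (r4,c1).
row 4 has {A,B}; column 3 has {B,C,E} — only D is left for (r4,c3).
row 4 has {A,B,D}; column 5 has {A,D,E} — only C is left for (r4,c5).
row 5 has {C,E}; column 2 has {A,B,C} — only D is left for (r5,c2).
row 5 has {C,D,E}; column 3 has {B,C,D,E} — only A is left for (r5,c3).
row 5 has {A,C,D,E}; column 5 has {A,C,D,E}; the diagonal has {A,C,D,E} — only B is left for (r5,c5).
row 4 has {A,B,C,D}; column 2 has {A,B,C,D} — only E is left for (r4,c2).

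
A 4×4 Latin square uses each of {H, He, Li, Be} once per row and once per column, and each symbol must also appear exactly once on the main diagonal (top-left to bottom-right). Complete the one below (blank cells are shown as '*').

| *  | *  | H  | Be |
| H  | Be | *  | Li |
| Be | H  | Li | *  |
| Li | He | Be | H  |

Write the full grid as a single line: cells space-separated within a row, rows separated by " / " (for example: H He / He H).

At row 1, column 1: row 1 has {H,Be}; column 1 has {H,Li,Be}; the diagonal has {H,Li,Be}; that leaves He.
At row 1, column 2: row 1 has {H,He,Be}; column 2 has {H,He,Be}; that leaves Li.
At row 2, column 3: row 2 has {H,Li,Be}; column 3 has {H,Li,Be}; that leaves He.
At row 3, column 4: row 3 has {H,Li,Be}; column 4 has {H,Li,Be}; that leaves He.

He Li H Be / H Be He Li / Be H Li He / Li He Be H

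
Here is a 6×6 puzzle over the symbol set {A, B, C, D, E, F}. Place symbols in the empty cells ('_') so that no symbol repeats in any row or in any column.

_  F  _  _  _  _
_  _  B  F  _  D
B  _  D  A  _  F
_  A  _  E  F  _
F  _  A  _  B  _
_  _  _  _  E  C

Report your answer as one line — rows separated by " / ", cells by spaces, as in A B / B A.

(r3,c5) = C
(r4,c3) = C
(r4,c6) = B
(r5,c6) = E
(r6,c3) = F
(r1,c3) = E
(r1,c6) = A
(r2,c5) = A
(r3,c2) = E
(r4,c1) = D
(r6,c1) = A
(r1,c1) = C
(r1,c5) = D
(r2,c1) = E
(r2,c2) = C
(r5,c2) = D
(r5,c4) = C
(r6,c2) = B
(r6,c4) = D
(r1,c4) = B

C F E B D A / E C B F A D / B E D A C F / D A C E F B / F D A C B E / A B F D E C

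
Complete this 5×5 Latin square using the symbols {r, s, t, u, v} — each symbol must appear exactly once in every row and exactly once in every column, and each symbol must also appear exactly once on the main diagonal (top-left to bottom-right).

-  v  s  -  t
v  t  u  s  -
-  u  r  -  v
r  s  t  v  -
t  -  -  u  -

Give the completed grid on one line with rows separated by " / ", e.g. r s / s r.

u v s r t / v t u s r / s u r t v / r s t v u / t r v u s

(r1,c1) = u
(r1,c4) = r
(r2,c5) = r
(r3,c1) = s
(r3,c4) = t
(r4,c5) = u
(r5,c2) = r
(r5,c3) = v
(r5,c5) = s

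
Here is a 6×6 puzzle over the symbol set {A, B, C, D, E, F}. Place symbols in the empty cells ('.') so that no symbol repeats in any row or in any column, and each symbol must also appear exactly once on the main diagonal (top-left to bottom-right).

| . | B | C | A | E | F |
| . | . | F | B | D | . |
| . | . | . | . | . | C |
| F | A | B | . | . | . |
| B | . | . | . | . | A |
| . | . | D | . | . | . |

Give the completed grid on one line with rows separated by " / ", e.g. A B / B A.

At row 1, column 1: row 1 has {A,B,C,E,F}; column 1 has {B,F}; the diagonal is empty so far; that leaves D.
At row 2, column 6: row 2 has {B,D,F}; column 6 has {A,C,F}; that leaves E.
At row 4, column 5: row 4 has {A,B,F}; column 5 has {D,E}; that leaves C.
At row 4, column 6: row 4 has {A,B,C,F}; column 6 has {A,C,E,F}; that leaves D.
At row 5, column 3: row 5 has {A,B}; column 3 has {B,C,D,F}; that leaves E.
At row 5, column 5: row 5 has {A,B,E}; column 5 has {C,D,E}; the diagonal has {D}; that leaves F.
At row 6, column 6: row 6 has {D}; column 6 has {A,C,D,E,F}; the diagonal has {D,F}; that leaves B.
At row 2, column 2: row 2 has {B,D,E,F}; column 2 has {A,B}; the diagonal has {B,D,F}; that leaves C.
At row 3, column 3: row 3 has {C}; column 3 has {B,C,D,E,F}; the diagonal has {B,C,D,F}; that leaves A.
At row 3, column 5: row 3 has {A,C}; column 5 has {C,D,E,F}; that leaves B.
At row 4, column 4: row 4 has {A,B,C,D,F}; column 4 has {A,B}; the diagonal has {A,B,C,D,F}; that leaves E.
At row 5, column 2: row 5 has {A,B,E,F}; column 2 has {A,B,C}; that leaves D.
At row 5, column 4: row 5 has {A,B,D,E,F}; column 4 has {A,B,E}; that leaves C.
At row 6, column 4: row 6 has {B,D}; column 4 has {A,B,C,E}; that leaves F.
At row 6, column 5: row 6 has {B,D,F}; column 5 has {B,C,D,E,F}; that leaves A.
At row 2, column 1: row 2 has {B,C,D,E,F}; column 1 has {B,D,F}; that leaves A.
At row 3, column 1: row 3 has {A,B,C}; column 1 has {A,B,D,F}; that leaves E.
At row 3, column 2: row 3 has {A,B,C,E}; column 2 has {A,B,C,D}; that leaves F.
At row 3, column 4: row 3 has {A,B,C,E,F}; column 4 has {A,B,C,E,F}; that leaves D.
At row 6, column 1: row 6 has {A,B,D,F}; column 1 has {A,B,D,E,F}; that leaves C.
At row 6, column 2: row 6 has {A,B,C,D,F}; column 2 has {A,B,C,D,F}; that leaves E.

D B C A E F / A C F B D E / E F A D B C / F A B E C D / B D E C F A / C E D F A B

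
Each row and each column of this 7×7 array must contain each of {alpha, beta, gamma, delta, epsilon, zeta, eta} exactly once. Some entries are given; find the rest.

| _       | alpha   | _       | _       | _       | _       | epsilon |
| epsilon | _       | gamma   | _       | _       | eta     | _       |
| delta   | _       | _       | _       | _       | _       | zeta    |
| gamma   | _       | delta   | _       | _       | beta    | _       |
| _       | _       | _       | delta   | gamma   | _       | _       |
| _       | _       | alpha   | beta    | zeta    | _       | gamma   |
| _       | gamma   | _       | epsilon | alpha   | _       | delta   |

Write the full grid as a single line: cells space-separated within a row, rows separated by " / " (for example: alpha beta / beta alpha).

zeta alpha beta eta delta gamma epsilon / epsilon delta gamma zeta beta eta alpha / delta beta epsilon gamma eta alpha zeta / gamma zeta delta alpha epsilon beta eta / alpha eta zeta delta gamma epsilon beta / eta epsilon alpha beta zeta delta gamma / beta gamma eta epsilon alpha zeta delta

(r6,c1) = eta
(r7,c6) = zeta
(r7,c1) = beta
(r7,c3) = eta
(r1,c1) = zeta
(r1,c3) = beta
(r3,c3) = epsilon
(r5,c1) = alpha
(r5,c3) = zeta
(r5,c6) = epsilon
(r6,c6) = delta
(r1,c6) = gamma
(r3,c6) = alpha
(r6,c2) = epsilon
(r1,c4) = eta
(r1,c5) = delta
(r2,c5) = beta
(r2,c7) = alpha
(r3,c4) = gamma
(r3,c5) = eta
(r4,c5) = epsilon
(r4,c7) = eta
(r5,c7) = beta
(r2,c4) = zeta
(r3,c2) = beta
(r4,c2) = zeta
(r4,c4) = alpha
(r5,c2) = eta
(r2,c2) = delta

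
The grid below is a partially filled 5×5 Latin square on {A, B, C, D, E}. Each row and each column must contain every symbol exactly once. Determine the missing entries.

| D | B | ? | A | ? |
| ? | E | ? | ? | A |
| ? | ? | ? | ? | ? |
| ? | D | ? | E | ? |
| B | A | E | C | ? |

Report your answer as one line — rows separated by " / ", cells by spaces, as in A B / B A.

(r1,c3): row 1 has {A,B,D}; column 3 has {E}, so it must be C.
(r1,c5): row 1 has {A,B,C,D}; column 5 has {A}, so it must be E.
(r2,c1): row 2 has {A,E}; column 1 has {B,D}, so it must be C.
(r3,c2): row 3 is empty so far; column 2 has {A,B,D,E}, so it must be C.
(r4,c1): row 4 has {D,E}; column 1 has {B,C,D}, so it must be A.
(r4,c3): row 4 has {A,D,E}; column 3 has {C,E}, so it must be B.
(r4,c5): row 4 has {A,B,D,E}; column 5 has {A,E}, so it must be C.
(r5,c5): row 5 has {A,B,C,E}; column 5 has {A,C,E}, so it must be D.
(r2,c3): row 2 has {A,C,E}; column 3 has {B,C,E}, so it must be D.
(r2,c4): row 2 has {A,C,D,E}; column 4 has {A,C,E}, so it must be B.
(r3,c1): row 3 has {C}; column 1 has {A,B,C,D}, so it must be E.
(r3,c3): row 3 has {C,E}; column 3 has {B,C,D,E}, so it must be A.
(r3,c4): row 3 has {A,C,E}; column 4 has {A,B,C,E}, so it must be D.
(r3,c5): row 3 has {A,C,D,E}; column 5 has {A,C,D,E}, so it must be B.

D B C A E / C E D B A / E C A D B / A D B E C / B A E C D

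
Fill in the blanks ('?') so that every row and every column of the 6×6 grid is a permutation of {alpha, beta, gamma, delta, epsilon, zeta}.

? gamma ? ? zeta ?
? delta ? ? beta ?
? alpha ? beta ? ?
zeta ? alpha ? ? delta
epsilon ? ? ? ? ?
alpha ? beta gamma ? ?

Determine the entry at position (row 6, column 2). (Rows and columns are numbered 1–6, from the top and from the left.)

epsilon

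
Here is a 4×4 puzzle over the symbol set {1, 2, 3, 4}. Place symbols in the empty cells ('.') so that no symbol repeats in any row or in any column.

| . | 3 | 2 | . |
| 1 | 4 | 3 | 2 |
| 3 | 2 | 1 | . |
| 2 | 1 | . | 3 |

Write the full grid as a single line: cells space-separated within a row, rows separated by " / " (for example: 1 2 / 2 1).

4 3 2 1 / 1 4 3 2 / 3 2 1 4 / 2 1 4 3

At row 1, column 1: row 1 has {2,3}; column 1 has {1,2,3}; that leaves 4.
At row 1, column 4: row 1 has {2,3,4}; column 4 has {2,3}; that leaves 1.
At row 3, column 4: row 3 has {1,2,3}; column 4 has {1,2,3}; that leaves 4.
At row 4, column 3: row 4 has {1,2,3}; column 3 has {1,2,3}; that leaves 4.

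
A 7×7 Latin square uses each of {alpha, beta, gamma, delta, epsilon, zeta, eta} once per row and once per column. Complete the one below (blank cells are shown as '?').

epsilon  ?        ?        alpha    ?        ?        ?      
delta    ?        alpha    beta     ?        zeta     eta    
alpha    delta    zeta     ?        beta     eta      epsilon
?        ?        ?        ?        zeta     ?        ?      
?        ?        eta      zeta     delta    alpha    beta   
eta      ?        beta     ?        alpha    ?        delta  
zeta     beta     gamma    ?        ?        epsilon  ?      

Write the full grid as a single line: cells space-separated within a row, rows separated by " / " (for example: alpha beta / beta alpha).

epsilon eta delta alpha gamma beta zeta / delta gamma alpha beta epsilon zeta eta / alpha delta zeta gamma beta eta epsilon / beta alpha epsilon eta zeta delta gamma / gamma epsilon eta zeta delta alpha beta / eta zeta beta epsilon alpha gamma delta / zeta beta gamma delta eta epsilon alpha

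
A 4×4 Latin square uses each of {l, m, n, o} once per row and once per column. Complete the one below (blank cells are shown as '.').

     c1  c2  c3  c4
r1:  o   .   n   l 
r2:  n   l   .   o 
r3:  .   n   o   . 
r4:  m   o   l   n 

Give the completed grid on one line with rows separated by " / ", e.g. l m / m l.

o m n l / n l m o / l n o m / m o l n

(r1,c2) = m
(r2,c3) = m
(r3,c1) = l
(r3,c4) = m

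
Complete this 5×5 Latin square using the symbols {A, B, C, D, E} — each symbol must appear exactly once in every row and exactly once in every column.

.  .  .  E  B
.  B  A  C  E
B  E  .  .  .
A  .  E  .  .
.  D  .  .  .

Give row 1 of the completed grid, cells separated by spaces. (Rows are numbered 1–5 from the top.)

C A D E B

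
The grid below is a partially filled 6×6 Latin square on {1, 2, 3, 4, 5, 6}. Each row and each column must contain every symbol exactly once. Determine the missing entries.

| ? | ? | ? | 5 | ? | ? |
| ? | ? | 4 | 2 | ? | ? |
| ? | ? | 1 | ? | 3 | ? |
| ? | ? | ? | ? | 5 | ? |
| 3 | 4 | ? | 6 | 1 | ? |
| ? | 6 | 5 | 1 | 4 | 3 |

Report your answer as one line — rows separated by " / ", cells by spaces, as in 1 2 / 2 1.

4 1 3 5 2 6 / 5 3 4 2 6 1 / 6 5 1 4 3 2 / 1 2 6 3 5 4 / 3 4 2 6 1 5 / 2 6 5 1 4 3

(r2,c5): row 2 has {2,4}; column 5 has {1,3,4,5}, so it must be 6.
(r3,c4): row 3 has {1,3}; column 4 has {1,2,5,6}, so it must be 4.
(r4,c4): row 4 has {5}; column 4 has {1,2,4,5,6}, so it must be 3.
(r5,c3): row 5 has {1,3,4,6}; column 3 has {1,4,5}, so it must be 2.
(r5,c6): row 5 has {1,2,3,4,6}; column 6 has {3}, so it must be 5.
(r6,c1): row 6 has {1,3,4,5,6}; column 1 has {3}, so it must be 2.
(r1,c5): row 1 has {5}; column 5 has {1,3,4,5,6}, so it must be 2.
(r2,c6): row 2 has {2,4,6}; column 6 has {3,5}, so it must be 1.
(r4,c3): row 4 has {3,5}; column 3 has {1,2,4,5}, so it must be 6.
(r1,c3): row 1 has {2,5}; column 3 has {1,2,4,5,6}, so it must be 3.
(r2,c1): row 2 has {1,2,4,6}; column 1 has {2,3}, so it must be 5.
(r2,c2): row 2 has {1,2,4,5,6}; column 2 has {4,6}, so it must be 3.
(r3,c1): row 3 has {1,3,4}; column 1 has {2,3,5}, so it must be 6.
(r3,c6): row 3 has {1,3,4,6}; column 6 has {1,3,5}, so it must be 2.
(r4,c6): row 4 has {3,5,6}; column 6 has {1,2,3,5}, so it must be 4.
(r1,c2): row 1 has {2,3,5}; column 2 has {3,4,6}, so it must be 1.
(r1,c6): row 1 has {1,2,3,5}; column 6 has {1,2,3,4,5}, so it must be 6.
(r3,c2): row 3 has {1,2,3,4,6}; column 2 has {1,3,4,6}, so it must be 5.
(r4,c1): row 4 has {3,4,5,6}; column 1 has {2,3,5,6}, so it must be 1.
(r4,c2): row 4 has {1,3,4,5,6}; column 2 has {1,3,4,5,6}, so it must be 2.
(r1,c1): row 1 has {1,2,3,5,6}; column 1 has {1,2,3,5,6}, so it must be 4.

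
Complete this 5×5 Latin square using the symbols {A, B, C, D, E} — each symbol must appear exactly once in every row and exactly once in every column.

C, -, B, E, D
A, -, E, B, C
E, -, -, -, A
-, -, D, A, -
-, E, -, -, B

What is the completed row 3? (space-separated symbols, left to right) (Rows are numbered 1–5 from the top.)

E B C D A

Cell (r1,c2): row 1 has {B,C,D,E}; column 2 has {E} → A.
Cell (r2,c2): row 2 has {A,B,C,E}; column 2 has {A,E} → D.
Cell (r3,c3): row 3 has {A,E}; column 3 has {B,D,E} → C.
Cell (r3,c4): row 3 has {A,C,E}; column 4 has {A,B,E} → D.
Cell (r4,c1): row 4 has {A,D}; column 1 has {A,C,E} → B.
Cell (r4,c2): row 4 has {A,B,D}; column 2 has {A,D,E} → C.
Cell (r4,c5): row 4 has {A,B,C,D}; column 5 has {A,B,C,D} → E.
Cell (r5,c1): row 5 has {B,E}; column 1 has {A,B,C,E} → D.
Cell (r5,c3): row 5 has {B,D,E}; column 3 has {B,C,D,E} → A.
Cell (r5,c4): row 5 has {A,B,D,E}; column 4 has {A,B,D,E} → C.
Cell (r3,c2): row 3 has {A,C,D,E}; column 2 has {A,C,D,E} → B.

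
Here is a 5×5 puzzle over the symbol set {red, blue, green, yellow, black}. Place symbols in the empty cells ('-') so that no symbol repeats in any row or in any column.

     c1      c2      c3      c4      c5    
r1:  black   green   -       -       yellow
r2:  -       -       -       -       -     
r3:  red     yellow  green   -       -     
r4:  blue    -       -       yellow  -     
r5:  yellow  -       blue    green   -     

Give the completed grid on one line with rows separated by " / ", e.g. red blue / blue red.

black green red blue yellow / green blue yellow red black / red yellow green black blue / blue red black yellow green / yellow black blue green red

(r1,c3) = red
(r1,c4) = blue
(r2,c1) = green
(r3,c4) = black
(r3,c5) = blue
(r4,c3) = black
(r2,c3) = yellow
(r2,c4) = red
(r2,c5) = black
(r4,c2) = red
(r4,c5) = green
(r5,c2) = black
(r5,c5) = red
(r2,c2) = blue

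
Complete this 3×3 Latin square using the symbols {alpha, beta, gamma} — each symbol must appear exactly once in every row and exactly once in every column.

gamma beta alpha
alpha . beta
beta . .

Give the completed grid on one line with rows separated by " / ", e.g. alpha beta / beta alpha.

(r2,c2) = gamma
(r3,c2) = alpha
(r3,c3) = gamma

gamma beta alpha / alpha gamma beta / beta alpha gamma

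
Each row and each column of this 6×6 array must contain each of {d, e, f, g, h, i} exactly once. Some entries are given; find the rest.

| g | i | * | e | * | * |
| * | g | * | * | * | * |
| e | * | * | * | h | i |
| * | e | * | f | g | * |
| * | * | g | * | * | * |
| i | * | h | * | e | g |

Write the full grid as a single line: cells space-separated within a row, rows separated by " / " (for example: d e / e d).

g i d e f h / d g e h i f / e d f g h i / h e i f g d / f h g i d e / i f h d e g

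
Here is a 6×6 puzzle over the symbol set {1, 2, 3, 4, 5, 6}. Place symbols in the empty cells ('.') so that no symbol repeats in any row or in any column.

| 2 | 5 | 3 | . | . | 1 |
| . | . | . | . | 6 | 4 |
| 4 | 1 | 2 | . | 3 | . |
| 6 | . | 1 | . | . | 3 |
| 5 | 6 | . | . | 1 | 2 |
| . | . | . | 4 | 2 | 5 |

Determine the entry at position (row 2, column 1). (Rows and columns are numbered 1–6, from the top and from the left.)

(r1,c4) = 6
(r1,c5) = 4
(r2,c3) = 5
(r3,c4) = 5
(r3,c6) = 6
(r4,c4) = 2
(r4,c5) = 5
(r5,c3) = 4
(r5,c4) = 3
(r6,c2) = 3
(r6,c3) = 6
(r2,c2) = 2
(r2,c4) = 1
(r4,c2) = 4
(r6,c1) = 1
(r2,c1) = 3

3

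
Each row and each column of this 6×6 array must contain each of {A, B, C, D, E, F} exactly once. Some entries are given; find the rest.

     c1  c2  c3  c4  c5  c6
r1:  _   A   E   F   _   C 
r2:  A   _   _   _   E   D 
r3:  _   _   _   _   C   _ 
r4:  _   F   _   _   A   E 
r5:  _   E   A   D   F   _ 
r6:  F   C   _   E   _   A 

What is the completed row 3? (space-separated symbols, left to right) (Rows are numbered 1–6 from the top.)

E D B A C F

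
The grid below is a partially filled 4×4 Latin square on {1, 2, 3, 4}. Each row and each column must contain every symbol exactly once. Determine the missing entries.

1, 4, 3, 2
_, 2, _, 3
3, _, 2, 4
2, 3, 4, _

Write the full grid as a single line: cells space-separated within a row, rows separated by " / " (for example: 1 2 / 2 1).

1 4 3 2 / 4 2 1 3 / 3 1 2 4 / 2 3 4 1

(r2,c1) = 4
(r2,c3) = 1
(r3,c2) = 1
(r4,c4) = 1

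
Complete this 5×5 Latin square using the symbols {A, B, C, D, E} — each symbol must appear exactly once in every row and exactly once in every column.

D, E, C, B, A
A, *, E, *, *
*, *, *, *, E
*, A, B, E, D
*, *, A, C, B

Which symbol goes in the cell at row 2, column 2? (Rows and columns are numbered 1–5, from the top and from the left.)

B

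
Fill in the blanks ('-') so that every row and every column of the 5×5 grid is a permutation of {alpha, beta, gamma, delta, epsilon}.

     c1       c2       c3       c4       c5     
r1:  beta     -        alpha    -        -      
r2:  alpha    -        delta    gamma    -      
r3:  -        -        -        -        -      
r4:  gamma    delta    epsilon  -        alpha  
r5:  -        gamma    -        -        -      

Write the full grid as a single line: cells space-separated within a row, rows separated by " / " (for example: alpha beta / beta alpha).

beta epsilon alpha delta gamma / alpha beta delta gamma epsilon / delta alpha gamma epsilon beta / gamma delta epsilon beta alpha / epsilon gamma beta alpha delta

(r1,c2): row 1 has {alpha,beta}; column 2 has {gamma,delta}, so it must be epsilon.
(r1,c4): row 1 has {alpha,beta,epsilon}; column 4 has {gamma}, so it must be delta.
(r1,c5): row 1 has {alpha,beta,delta,epsilon}; column 5 has {alpha}, so it must be gamma.
(r2,c2): row 2 has {alpha,gamma,delta}; column 2 has {gamma,delta,epsilon}, so it must be beta.
(r2,c5): row 2 has {alpha,beta,gamma,delta}; column 5 has {alpha,gamma}, so it must be epsilon.
(r3,c2): row 3 is empty so far; column 2 has {beta,gamma,delta,epsilon}, so it must be alpha.
(r4,c4): row 4 has {alpha,gamma,delta,epsilon}; column 4 has {gamma,delta}, so it must be beta.
(r5,c3): row 5 has {gamma}; column 3 has {alpha,delta,epsilon}, so it must be beta.
(r5,c5): row 5 has {beta,gamma}; column 5 has {alpha,gamma,epsilon}, so it must be delta.
(r3,c3): row 3 has {alpha}; column 3 has {alpha,beta,delta,epsilon}, so it must be gamma.
(r3,c4): row 3 has {alpha,gamma}; column 4 has {beta,gamma,delta}, so it must be epsilon.
(r3,c5): row 3 has {alpha,gamma,epsilon}; column 5 has {alpha,gamma,delta,epsilon}, so it must be beta.
(r5,c1): row 5 has {beta,gamma,delta}; column 1 has {alpha,beta,gamma}, so it must be epsilon.
(r5,c4): row 5 has {beta,gamma,delta,epsilon}; column 4 has {beta,gamma,delta,epsilon}, so it must be alpha.
(r3,c1): row 3 has {alpha,beta,gamma,epsilon}; column 1 has {alpha,beta,gamma,epsilon}, so it must be delta.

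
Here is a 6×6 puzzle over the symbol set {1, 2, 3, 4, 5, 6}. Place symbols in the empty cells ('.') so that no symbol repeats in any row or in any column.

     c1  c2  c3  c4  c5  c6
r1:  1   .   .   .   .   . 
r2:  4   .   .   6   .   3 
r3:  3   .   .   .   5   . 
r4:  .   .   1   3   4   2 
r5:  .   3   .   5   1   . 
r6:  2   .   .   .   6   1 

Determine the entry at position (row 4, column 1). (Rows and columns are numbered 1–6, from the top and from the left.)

5

row 2 has {3,4,6}; column 5 has {1,4,5,6} — only 2 is left for (r2,c5).
row 5 has {1,3,5}; column 1 has {1,2,3,4} — only 6 is left for (r5,c1).
row 5 has {1,3,5,6}; column 6 has {1,2,3} — only 4 is left for (r5,c6).
row 6 has {1,2,6}; column 4 has {3,5,6} — only 4 is left for (r6,c4).
row 1 has {1}; column 4 has {3,4,5,6} — only 2 is left for (r1,c4).
row 1 has {1,2}; column 5 has {1,2,4,5,6} — only 3 is left for (r1,c5).
row 2 has {2,3,4,6}; column 3 has {1} — only 5 is left for (r2,c3).
row 3 has {3,5}; column 4 has {2,3,4,5,6} — only 1 is left for (r3,c4).
row 3 has {1,3,5}; column 6 has {1,2,3,4} — only 6 is left for (r3,c6).
row 4 has {1,2,3,4}; column 1 has {1,2,3,4,6} — only 5 is left for (r4,c1).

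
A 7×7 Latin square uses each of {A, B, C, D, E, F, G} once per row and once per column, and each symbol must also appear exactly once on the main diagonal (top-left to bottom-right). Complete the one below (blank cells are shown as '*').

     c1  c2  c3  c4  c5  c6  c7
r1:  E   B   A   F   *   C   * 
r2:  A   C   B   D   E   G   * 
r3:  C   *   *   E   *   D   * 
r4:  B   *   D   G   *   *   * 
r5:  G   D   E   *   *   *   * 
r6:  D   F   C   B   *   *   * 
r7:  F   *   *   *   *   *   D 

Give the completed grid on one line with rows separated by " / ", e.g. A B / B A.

At row 1, column 7: row 1 has {A,B,C,E,F}; column 7 has {D}; that leaves G.
At row 2, column 7: row 2 has {A,B,C,D,E,G}; column 7 has {D,G}; that leaves F.
At row 3, column 3: row 3 has {C,D,E}; column 3 has {A,B,C,D,E}; the diagonal has {C,D,E,G}; that leaves F.
At row 6, column 6: row 6 has {B,C,D,F}; column 6 has {C,D,G}; the diagonal has {C,D,E,F,G}; that leaves A.
At row 6, column 7: row 6 has {A,B,C,D,F}; column 7 has {D,F,G}; that leaves E.
At row 7, column 3: row 7 has {D,F}; column 3 has {A,B,C,D,E,F}; that leaves G.
At row 1, column 5: row 1 has {A,B,C,E,F,G}; column 5 has {E}; that leaves D.
At row 5, column 5: row 5 has {D,E,G}; column 5 has {D,E}; the diagonal has {A,C,D,E,F,G}; that leaves B.
At row 5, column 6: row 5 has {B,D,E,G}; column 6 has {A,C,D,G}; that leaves F.
At row 6, column 5: row 6 has {A,B,C,D,E,F}; column 5 has {B,D,E}; that leaves G.
At row 3, column 5: row 3 has {C,D,E,F}; column 5 has {B,D,E,G}; that leaves A.
At row 3, column 7: row 3 has {A,C,D,E,F}; column 7 has {D,E,F,G}; that leaves B.
At row 4, column 6: row 4 has {B,D,G}; column 6 has {A,C,D,F,G}; that leaves E.
At row 7, column 5: row 7 has {D,F,G}; column 5 has {A,B,D,E,G}; that leaves C.
At row 7, column 6: row 7 has {C,D,F,G}; column 6 has {A,C,D,E,F,G}; that leaves B.
At row 3, column 2: row 3 has {A,B,C,D,E,F}; column 2 has {B,C,D,F}; that leaves G.
At row 4, column 2: row 4 has {B,D,E,G}; column 2 has {B,C,D,F,G}; that leaves A.
At row 4, column 5: row 4 has {A,B,D,E,G}; column 5 has {A,B,C,D,E,G}; that leaves F.
At row 4, column 7: row 4 has {A,B,D,E,F,G}; column 7 has {B,D,E,F,G}; that leaves C.
At row 5, column 7: row 5 has {B,D,E,F,G}; column 7 has {B,C,D,E,F,G}; that leaves A.
At row 7, column 2: row 7 has {B,C,D,F,G}; column 2 has {A,B,C,D,F,G}; that leaves E.
At row 7, column 4: row 7 has {B,C,D,E,F,G}; column 4 has {B,D,E,F,G}; that leaves A.
At row 5, column 4: row 5 has {A,B,D,E,F,G}; column 4 has {A,B,D,E,F,G}; that leaves C.

E B A F D C G / A C B D E G F / C G F E A D B / B A D G F E C / G D E C B F A / D F C B G A E / F E G A C B D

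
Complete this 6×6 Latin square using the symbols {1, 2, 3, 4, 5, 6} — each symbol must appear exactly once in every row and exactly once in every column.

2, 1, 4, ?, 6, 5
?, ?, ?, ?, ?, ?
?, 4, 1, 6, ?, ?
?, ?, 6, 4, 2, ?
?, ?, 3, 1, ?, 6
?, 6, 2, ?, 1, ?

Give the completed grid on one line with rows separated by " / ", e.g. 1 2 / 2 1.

(r1,c4): row 1 has {1,2,4,5,6}; column 4 has {1,4,6}, so it must be 3.
(r2,c3): row 2 is empty so far; column 3 has {1,2,3,4,6}, so it must be 5.
(r2,c4): row 2 has {5}; column 4 has {1,3,4,6}, so it must be 2.
(r6,c4): row 6 has {1,2,6}; column 4 has {1,2,3,4,6}, so it must be 5.
(r2,c2): row 2 has {2,5}; column 2 has {1,4,6}, so it must be 3.
(r2,c5): row 2 has {2,3,5}; column 5 has {1,2,6}, so it must be 4.
(r2,c6): row 2 has {2,3,4,5}; column 6 has {5,6}, so it must be 1.
(r4,c2): row 4 has {2,4,6}; column 2 has {1,3,4,6}, so it must be 5.
(r4,c6): row 4 has {2,4,5,6}; column 6 has {1,5,6}, so it must be 3.
(r5,c2): row 5 has {1,3,6}; column 2 has {1,3,4,5,6}, so it must be 2.
(r5,c5): row 5 has {1,2,3,6}; column 5 has {1,2,4,6}, so it must be 5.
(r6,c6): row 6 has {1,2,5,6}; column 6 has {1,3,5,6}, so it must be 4.
(r2,c1): row 2 has {1,2,3,4,5}; column 1 has {2}, so it must be 6.
(r3,c5): row 3 has {1,4,6}; column 5 has {1,2,4,5,6}, so it must be 3.
(r3,c6): row 3 has {1,3,4,6}; column 6 has {1,3,4,5,6}, so it must be 2.
(r4,c1): row 4 has {2,3,4,5,6}; column 1 has {2,6}, so it must be 1.
(r5,c1): row 5 has {1,2,3,5,6}; column 1 has {1,2,6}, so it must be 4.
(r6,c1): row 6 has {1,2,4,5,6}; column 1 has {1,2,4,6}, so it must be 3.
(r3,c1): row 3 has {1,2,3,4,6}; column 1 has {1,2,3,4,6}, so it must be 5.

2 1 4 3 6 5 / 6 3 5 2 4 1 / 5 4 1 6 3 2 / 1 5 6 4 2 3 / 4 2 3 1 5 6 / 3 6 2 5 1 4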